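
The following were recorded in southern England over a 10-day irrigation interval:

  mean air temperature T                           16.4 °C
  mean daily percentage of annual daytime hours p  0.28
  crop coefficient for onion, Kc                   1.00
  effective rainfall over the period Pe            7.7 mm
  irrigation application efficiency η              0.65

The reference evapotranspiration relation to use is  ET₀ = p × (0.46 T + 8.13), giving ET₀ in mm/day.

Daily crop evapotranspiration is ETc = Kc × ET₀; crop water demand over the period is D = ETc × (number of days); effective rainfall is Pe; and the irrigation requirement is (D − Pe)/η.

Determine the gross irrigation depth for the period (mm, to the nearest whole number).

56 mm

ET₀ = 0.28 × (0.46 × 16.4 + 8.13) = 0.28 × 15.674 = 4.3887 mm/d
ETc = Kc × ET₀ = 1.00 × 4.3887 = 4.3887 mm/d
Crop demand D = ETc × 10 d = 4.3887 × 10 = 43.887 mm
D − Pe = 43.887 − 7.7 = 36.187 mm
Gross irrigation = 36.187 / 0.65 = 55.672 mm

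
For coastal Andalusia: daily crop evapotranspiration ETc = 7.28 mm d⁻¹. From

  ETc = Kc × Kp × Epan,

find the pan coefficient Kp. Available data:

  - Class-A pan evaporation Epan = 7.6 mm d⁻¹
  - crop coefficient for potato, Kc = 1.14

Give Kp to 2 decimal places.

0.84

ETc = Kc × Kp × Epan  ⇒  Kp = ETc / (Kc × Epan)
Kp = 7.28 / (1.14 × 7.6) = 7.28 / 8.664 = 0.8403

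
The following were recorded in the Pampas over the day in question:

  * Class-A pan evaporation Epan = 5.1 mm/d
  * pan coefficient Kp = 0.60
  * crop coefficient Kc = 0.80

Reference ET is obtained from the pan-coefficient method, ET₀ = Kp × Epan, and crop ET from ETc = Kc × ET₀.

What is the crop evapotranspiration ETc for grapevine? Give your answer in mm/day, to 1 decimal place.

ET₀ = 0.60 × 5.1 = 3.0600 mm/d
ETc = Kc × ET₀ = 0.80 × 3.0600 = 2.4480 mm/d

2.4 mm/day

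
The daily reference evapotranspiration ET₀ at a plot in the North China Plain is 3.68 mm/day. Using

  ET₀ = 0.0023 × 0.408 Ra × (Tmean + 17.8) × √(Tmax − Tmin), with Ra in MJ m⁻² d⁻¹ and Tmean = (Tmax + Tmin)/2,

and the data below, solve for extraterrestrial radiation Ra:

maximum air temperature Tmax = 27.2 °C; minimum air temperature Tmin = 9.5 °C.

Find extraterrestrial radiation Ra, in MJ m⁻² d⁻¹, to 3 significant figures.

Tmean = (27.2+9.5)/2 = 18.35 °C; ΔT = 17.7
Ra = ET₀ / [0.0023 × 0.408 × (Tmean+17.8) × √ΔT]
   = 3.68 / (0.0023 × 0.408 × 36.15 × 4.2071) = 25.785 MJ m⁻² d⁻¹

25.8 MJ m⁻² d⁻¹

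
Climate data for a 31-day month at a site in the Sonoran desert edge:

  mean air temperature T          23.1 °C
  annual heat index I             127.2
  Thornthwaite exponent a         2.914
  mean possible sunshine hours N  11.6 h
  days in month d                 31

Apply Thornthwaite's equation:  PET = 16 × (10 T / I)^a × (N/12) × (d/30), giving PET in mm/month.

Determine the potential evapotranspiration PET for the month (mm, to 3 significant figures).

10T/I = 10 × 23.1 / 127.2 = 1.8160
(10T/I)^a = 1.8160^2.914 = 5.6894
Uncorrected PET = 16 × 5.6894 = 91.030 mm
Correction = (N/12)(d/30) = (11.6/12)(31/30) = 0.9989
PET = 91.030 × 0.9989 = 90.930 mm/month

90.9 mm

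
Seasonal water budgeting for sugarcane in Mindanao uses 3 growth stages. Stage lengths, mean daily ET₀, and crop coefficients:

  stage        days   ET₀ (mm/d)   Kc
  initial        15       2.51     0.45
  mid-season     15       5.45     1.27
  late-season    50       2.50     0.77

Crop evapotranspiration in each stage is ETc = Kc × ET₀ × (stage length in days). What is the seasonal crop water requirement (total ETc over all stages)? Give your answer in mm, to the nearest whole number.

217 mm

initial: 0.45 × 2.51 × 15 = 16.94 mm
mid-season: 1.27 × 5.45 × 15 = 103.82 mm
late-season: 0.77 × 2.50 × 50 = 96.25 mm
Seasonal total = 217.01 mm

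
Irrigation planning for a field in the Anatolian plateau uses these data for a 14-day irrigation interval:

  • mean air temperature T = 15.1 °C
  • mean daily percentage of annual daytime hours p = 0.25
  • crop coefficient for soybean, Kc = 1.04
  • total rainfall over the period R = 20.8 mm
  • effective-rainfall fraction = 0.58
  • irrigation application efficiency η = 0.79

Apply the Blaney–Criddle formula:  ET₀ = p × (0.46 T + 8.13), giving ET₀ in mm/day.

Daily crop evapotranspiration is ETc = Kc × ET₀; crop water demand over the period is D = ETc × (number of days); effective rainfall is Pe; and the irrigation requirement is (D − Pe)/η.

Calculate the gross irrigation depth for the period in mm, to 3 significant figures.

ET₀ = 0.25 × (0.46 × 15.1 + 8.13) = 0.25 × 15.076 = 3.7690 mm/d
ETc = Kc × ET₀ = 1.04 × 3.7690 = 3.9198 mm/d
Crop demand D = ETc × 14 d = 3.9198 × 14 = 54.877 mm
Pe = 0.58 × 20.8 = 12.064 mm
D − Pe = 54.877 − 12.064 = 42.813 mm
Gross irrigation = 42.813 / 0.79 = 54.194 mm

54.2 mm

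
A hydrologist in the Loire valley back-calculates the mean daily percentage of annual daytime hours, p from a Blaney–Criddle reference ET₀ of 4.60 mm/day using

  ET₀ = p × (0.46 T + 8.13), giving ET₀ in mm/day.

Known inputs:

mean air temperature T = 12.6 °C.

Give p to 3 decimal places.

p = ET₀ / (0.46 T + 8.13) = 4.60 / (0.46 × 12.6 + 8.13) = 4.60 / 13.926 = 0.3303

0.330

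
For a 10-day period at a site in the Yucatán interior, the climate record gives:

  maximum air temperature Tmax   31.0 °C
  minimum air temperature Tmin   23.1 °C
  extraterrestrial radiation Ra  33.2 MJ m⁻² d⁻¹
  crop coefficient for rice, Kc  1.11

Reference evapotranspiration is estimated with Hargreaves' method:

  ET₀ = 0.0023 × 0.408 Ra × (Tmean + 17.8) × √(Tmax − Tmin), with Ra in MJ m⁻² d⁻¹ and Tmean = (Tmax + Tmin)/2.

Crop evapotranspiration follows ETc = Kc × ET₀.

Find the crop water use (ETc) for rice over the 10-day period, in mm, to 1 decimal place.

43.6 mm

Tmean = (31.0 + 23.1)/2 = 27.05 °C
0.408 Ra = 0.408 × 33.2 = 13.5456 mm/d equivalent
ET₀ = 0.0023 × 13.5456 × (27.05 + 17.8) × √7.9 = 0.0023 × 13.5456 × 44.85 × 2.8107 = 3.9274 mm/d
ETc = Kc × ET₀ = 1.11 × 3.9274 = 4.3594 mm/d
Over 10 days: 4.3594 × 10 = 43.594 mm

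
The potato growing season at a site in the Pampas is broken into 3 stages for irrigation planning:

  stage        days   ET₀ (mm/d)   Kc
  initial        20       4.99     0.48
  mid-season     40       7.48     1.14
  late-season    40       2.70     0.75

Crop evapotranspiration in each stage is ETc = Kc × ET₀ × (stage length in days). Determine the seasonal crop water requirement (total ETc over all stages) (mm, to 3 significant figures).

470 mm

initial: 0.48 × 4.99 × 20 = 47.90 mm
mid-season: 1.14 × 7.48 × 40 = 341.09 mm
late-season: 0.75 × 2.70 × 40 = 81.00 mm
Seasonal total = 469.99 mm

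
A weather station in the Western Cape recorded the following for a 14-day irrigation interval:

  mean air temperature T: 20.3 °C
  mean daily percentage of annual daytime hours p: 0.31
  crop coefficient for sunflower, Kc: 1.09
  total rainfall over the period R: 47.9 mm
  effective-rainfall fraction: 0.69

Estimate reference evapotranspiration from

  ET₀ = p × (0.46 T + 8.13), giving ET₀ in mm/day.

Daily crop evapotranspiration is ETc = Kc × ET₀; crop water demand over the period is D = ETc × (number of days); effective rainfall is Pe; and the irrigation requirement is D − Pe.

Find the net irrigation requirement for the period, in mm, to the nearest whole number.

ET₀ = 0.31 × (0.46 × 20.3 + 8.13) = 0.31 × 17.468 = 5.4151 mm/d
ETc = Kc × ET₀ = 1.09 × 5.4151 = 5.9025 mm/d
Crop demand D = ETc × 14 d = 5.9025 × 14 = 82.635 mm
Pe = 0.69 × 47.9 = 33.051 mm
D − Pe = 82.635 − 33.051 = 49.584 mm

50 mm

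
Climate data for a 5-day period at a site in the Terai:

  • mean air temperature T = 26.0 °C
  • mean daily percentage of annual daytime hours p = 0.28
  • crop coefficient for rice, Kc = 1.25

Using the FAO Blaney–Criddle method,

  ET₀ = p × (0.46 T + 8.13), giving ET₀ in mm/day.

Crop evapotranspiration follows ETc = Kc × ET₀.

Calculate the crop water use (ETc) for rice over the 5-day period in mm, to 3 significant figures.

ET₀ = 0.28 × (0.46 × 26.0 + 8.13) = 0.28 × 20.090 = 5.6252 mm/d
ETc = Kc × ET₀ = 1.25 × 5.6252 = 7.0315 mm/d
Over 5 days: 7.0315 × 5 = 35.158 mm

35.2 mm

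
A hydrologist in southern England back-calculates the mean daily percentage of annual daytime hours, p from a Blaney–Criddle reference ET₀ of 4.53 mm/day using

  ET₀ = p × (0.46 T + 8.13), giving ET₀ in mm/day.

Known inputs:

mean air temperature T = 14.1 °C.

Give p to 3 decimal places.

p = ET₀ / (0.46 T + 8.13) = 4.53 / (0.46 × 14.1 + 8.13) = 4.53 / 14.616 = 0.3099

0.310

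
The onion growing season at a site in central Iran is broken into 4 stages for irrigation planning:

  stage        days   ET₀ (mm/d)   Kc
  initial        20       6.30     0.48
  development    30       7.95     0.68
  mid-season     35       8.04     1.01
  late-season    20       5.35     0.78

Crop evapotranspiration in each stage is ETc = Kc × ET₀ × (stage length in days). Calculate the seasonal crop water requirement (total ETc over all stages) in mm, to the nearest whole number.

initial: 0.48 × 6.30 × 20 = 60.48 mm
development: 0.68 × 7.95 × 30 = 162.18 mm
mid-season: 1.01 × 8.04 × 35 = 284.21 mm
late-season: 0.78 × 5.35 × 20 = 83.46 mm
Seasonal total = 590.33 mm

590 mm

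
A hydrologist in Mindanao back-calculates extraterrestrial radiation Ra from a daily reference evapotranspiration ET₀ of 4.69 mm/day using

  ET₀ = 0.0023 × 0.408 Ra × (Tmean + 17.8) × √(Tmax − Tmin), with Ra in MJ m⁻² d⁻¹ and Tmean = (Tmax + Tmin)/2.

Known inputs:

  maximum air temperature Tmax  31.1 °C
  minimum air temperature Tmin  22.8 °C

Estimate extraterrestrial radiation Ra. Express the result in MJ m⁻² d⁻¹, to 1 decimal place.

Tmean = (31.1+22.8)/2 = 26.95 °C; ΔT = 8.3
Ra = ET₀ / [0.0023 × 0.408 × (Tmean+17.8) × √ΔT]
   = 4.69 / (0.0023 × 0.408 × 44.75 × 2.8810) = 38.766 MJ m⁻² d⁻¹

38.8 MJ m⁻² d⁻¹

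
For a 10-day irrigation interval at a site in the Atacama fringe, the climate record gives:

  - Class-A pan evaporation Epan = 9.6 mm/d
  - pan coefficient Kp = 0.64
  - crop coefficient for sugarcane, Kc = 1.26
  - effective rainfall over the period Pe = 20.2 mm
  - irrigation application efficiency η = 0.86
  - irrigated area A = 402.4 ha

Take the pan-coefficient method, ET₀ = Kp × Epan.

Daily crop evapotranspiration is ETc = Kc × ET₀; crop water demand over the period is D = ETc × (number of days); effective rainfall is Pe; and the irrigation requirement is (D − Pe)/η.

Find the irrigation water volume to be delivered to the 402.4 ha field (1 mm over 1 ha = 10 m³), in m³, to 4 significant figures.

267700 m³

ET₀ = 0.64 × 9.6 = 6.1440 mm/d
ETc = Kc × ET₀ = 1.26 × 6.1440 = 7.7414 mm/d
Crop demand D = ETc × 10 d = 7.7414 × 10 = 77.414 mm
D − Pe = 77.414 − 20.2 = 57.214 mm
Gross irrigation = 57.214 / 0.86 = 66.528 mm
Volume = 66.528 mm × 402.4 ha × 10 = 267708.7 m³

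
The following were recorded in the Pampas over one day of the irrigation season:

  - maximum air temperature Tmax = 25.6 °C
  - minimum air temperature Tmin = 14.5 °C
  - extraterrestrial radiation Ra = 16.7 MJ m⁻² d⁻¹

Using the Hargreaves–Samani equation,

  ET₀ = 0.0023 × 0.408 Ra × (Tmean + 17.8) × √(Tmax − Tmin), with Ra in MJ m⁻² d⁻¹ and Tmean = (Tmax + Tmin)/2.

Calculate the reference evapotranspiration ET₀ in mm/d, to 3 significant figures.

1.98 mm/d

Tmean = (25.6 + 14.5)/2 = 20.05 °C
0.408 Ra = 0.408 × 16.7 = 6.8136 mm/d equivalent
ET₀ = 0.0023 × 6.8136 × (20.05 + 17.8) × √11.1 = 0.0023 × 6.8136 × 37.85 × 3.3317 = 1.9762 mm/d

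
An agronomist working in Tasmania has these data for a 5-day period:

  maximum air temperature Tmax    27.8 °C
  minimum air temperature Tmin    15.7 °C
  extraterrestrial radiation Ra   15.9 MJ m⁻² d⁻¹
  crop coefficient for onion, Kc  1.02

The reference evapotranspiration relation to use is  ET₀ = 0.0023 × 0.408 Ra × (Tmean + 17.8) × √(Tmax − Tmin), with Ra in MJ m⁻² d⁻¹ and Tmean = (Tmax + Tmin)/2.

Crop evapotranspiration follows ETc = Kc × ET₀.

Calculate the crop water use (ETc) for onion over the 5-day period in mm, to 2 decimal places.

10.47 mm

Tmean = (27.8 + 15.7)/2 = 21.75 °C
0.408 Ra = 0.408 × 15.9 = 6.4872 mm/d equivalent
ET₀ = 0.0023 × 6.4872 × (21.75 + 17.8) × √12.1 = 0.0023 × 6.4872 × 39.55 × 3.4785 = 2.0527 mm/d
ETc = Kc × ET₀ = 1.02 × 2.0527 = 2.0938 mm/d
Over 5 days: 2.0938 × 5 = 10.469 mm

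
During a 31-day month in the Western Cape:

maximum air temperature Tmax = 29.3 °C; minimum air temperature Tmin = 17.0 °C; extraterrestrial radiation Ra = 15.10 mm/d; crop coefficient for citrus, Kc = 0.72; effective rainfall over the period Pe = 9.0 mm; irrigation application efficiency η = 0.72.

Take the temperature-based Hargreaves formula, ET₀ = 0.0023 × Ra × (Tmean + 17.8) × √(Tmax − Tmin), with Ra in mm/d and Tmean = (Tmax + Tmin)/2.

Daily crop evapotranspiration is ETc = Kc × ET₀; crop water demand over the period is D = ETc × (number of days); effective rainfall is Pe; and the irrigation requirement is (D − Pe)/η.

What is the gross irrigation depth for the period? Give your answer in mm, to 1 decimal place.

142.1 mm

Tmean = (29.3 + 17.0)/2 = 23.15 °C
ET₀ = 0.0023 × 15.10 × (23.15 + 17.8) × √12.3 = 0.0023 × 15.10 × 40.95 × 3.5071 = 4.9878 mm/d
ETc = Kc × ET₀ = 0.72 × 4.9878 = 3.5912 mm/d
Crop demand D = ETc × 31 d = 3.5912 × 31 = 111.327 mm
D − Pe = 111.327 − 9.0 = 102.327 mm
Gross irrigation = 102.327 / 0.72 = 142.121 mm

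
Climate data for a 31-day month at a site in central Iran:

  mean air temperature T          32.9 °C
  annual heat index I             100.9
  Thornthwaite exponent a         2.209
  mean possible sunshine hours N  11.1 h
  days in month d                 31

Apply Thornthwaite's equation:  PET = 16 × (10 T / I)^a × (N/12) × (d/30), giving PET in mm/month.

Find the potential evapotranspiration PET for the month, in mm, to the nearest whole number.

10T/I = 10 × 32.9 / 100.9 = 3.2607
(10T/I)^a = 3.2607^2.209 = 13.6114
Uncorrected PET = 16 × 13.6114 = 217.782 mm
Correction = (N/12)(d/30) = (11.1/12)(31/30) = 0.9558
PET = 217.782 × 0.9558 = 208.156 mm/month

208 mm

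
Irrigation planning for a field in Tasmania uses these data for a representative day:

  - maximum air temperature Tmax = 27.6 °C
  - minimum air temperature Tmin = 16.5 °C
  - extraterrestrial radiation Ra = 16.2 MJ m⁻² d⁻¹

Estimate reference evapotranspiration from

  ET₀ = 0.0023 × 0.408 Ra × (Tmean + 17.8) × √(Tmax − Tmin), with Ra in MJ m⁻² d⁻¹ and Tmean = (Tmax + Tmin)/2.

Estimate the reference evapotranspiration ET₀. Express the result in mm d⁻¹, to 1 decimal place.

2.0 mm d⁻¹

Tmean = (27.6 + 16.5)/2 = 22.05 °C
0.408 Ra = 0.408 × 16.2 = 6.6096 mm/d equivalent
ET₀ = 0.0023 × 6.6096 × (22.05 + 17.8) × √11.1 = 0.0023 × 6.6096 × 39.85 × 3.3317 = 2.0184 mm/d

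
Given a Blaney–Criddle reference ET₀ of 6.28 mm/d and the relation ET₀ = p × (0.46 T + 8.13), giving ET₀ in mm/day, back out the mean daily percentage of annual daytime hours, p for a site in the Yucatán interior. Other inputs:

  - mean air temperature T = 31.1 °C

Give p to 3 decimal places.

p = ET₀ / (0.46 T + 8.13) = 6.28 / (0.46 × 31.1 + 8.13) = 6.28 / 22.436 = 0.2799

0.280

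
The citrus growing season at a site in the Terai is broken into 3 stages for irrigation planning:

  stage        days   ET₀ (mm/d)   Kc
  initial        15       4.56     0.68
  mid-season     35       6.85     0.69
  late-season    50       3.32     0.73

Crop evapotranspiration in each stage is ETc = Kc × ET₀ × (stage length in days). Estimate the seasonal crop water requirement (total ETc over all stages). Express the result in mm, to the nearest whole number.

initial: 0.68 × 4.56 × 15 = 46.51 mm
mid-season: 0.69 × 6.85 × 35 = 165.43 mm
late-season: 0.73 × 3.32 × 50 = 121.18 mm
Seasonal total = 333.12 mm

333 mm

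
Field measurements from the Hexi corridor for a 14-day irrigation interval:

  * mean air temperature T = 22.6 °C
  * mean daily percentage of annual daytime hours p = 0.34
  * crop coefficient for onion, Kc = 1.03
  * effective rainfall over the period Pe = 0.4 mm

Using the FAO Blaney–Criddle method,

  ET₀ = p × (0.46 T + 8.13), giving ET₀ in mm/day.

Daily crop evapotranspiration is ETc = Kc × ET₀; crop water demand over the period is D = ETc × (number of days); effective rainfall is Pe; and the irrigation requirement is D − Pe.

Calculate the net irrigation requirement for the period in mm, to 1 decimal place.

ET₀ = 0.34 × (0.46 × 22.6 + 8.13) = 0.34 × 18.526 = 6.2988 mm/d
ETc = Kc × ET₀ = 1.03 × 6.2988 = 6.4878 mm/d
Crop demand D = ETc × 14 d = 6.4878 × 14 = 90.829 mm
D − Pe = 90.829 − 0.4 = 90.429 mm

90.4 mm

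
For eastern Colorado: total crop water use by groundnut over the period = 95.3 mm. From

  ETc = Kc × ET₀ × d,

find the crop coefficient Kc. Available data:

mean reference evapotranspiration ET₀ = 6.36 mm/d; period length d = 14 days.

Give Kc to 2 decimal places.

1.07

ETc = Kc × ET₀ × d  ⇒  Kc = ETc / (ET₀ × d)
Kc = 95.3 / (6.36 × 14) = 95.3 / 89.04 = 1.0703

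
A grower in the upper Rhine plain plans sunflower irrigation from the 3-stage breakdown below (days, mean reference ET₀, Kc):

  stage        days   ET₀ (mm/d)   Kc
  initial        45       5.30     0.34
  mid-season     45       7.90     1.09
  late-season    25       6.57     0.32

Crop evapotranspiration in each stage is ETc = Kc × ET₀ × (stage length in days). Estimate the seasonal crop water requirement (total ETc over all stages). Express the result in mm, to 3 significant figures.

521 mm

initial: 0.34 × 5.30 × 45 = 81.09 mm
mid-season: 1.09 × 7.90 × 45 = 387.50 mm
late-season: 0.32 × 6.57 × 25 = 52.56 mm
Seasonal total = 521.15 mm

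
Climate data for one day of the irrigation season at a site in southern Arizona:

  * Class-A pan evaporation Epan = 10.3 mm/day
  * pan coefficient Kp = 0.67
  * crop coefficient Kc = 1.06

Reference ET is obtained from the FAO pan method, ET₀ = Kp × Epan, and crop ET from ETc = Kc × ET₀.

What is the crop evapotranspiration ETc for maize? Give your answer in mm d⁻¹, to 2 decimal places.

7.32 mm d⁻¹

ET₀ = 0.67 × 10.3 = 6.9010 mm/d
ETc = Kc × ET₀ = 1.06 × 6.9010 = 7.3151 mm/d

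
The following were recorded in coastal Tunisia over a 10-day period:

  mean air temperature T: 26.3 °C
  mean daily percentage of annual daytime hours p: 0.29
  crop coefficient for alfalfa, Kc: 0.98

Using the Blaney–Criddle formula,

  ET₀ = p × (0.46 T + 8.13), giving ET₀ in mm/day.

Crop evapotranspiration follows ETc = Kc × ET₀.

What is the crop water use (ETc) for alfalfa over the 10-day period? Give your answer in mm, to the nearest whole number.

57 mm

ET₀ = 0.29 × (0.46 × 26.3 + 8.13) = 0.29 × 20.228 = 5.8661 mm/d
ETc = Kc × ET₀ = 0.98 × 5.8661 = 5.7488 mm/d
Over 10 days: 5.7488 × 10 = 57.488 mm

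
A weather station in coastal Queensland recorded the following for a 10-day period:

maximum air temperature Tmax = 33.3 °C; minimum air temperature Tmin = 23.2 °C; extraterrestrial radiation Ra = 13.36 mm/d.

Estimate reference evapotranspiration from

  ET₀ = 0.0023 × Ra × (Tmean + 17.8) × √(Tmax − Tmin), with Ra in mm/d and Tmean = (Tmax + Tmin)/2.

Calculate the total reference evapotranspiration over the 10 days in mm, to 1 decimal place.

Tmean = (33.3 + 23.2)/2 = 28.25 °C
ET₀ = 0.0023 × 13.36 × (28.25 + 17.8) × √10.1 = 0.0023 × 13.36 × 46.05 × 3.1780 = 4.4969 mm/d
Over 10 days: 4.4969 × 10 = 44.969 mm

45.0 mm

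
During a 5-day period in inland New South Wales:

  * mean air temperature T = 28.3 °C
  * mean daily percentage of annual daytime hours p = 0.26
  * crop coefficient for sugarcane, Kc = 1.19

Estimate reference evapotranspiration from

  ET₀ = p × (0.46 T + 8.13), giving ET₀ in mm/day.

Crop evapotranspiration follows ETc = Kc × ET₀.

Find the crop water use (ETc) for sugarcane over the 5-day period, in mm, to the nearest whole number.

ET₀ = 0.26 × (0.46 × 28.3 + 8.13) = 0.26 × 21.148 = 5.4985 mm/d
ETc = Kc × ET₀ = 1.19 × 5.4985 = 6.5432 mm/d
Over 5 days: 6.5432 × 5 = 32.716 mm

33 mm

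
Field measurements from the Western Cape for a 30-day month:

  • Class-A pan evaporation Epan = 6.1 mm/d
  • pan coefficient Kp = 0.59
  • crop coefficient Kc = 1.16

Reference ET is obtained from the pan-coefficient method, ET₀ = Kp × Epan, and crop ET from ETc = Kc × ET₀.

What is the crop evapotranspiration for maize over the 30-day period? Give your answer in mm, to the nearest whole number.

125 mm

ET₀ = 0.59 × 6.1 = 3.5990 mm/d
ETc = Kc × ET₀ = 1.16 × 3.5990 = 4.1748 mm/d
Over 30 days: 4.1748 × 30 = 125.244 mm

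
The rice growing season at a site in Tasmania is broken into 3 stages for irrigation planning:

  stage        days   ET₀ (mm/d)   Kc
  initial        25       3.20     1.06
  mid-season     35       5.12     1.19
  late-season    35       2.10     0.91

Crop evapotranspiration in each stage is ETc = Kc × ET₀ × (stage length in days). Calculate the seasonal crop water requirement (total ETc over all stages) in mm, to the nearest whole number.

365 mm

initial: 1.06 × 3.20 × 25 = 84.80 mm
mid-season: 1.19 × 5.12 × 35 = 213.25 mm
late-season: 0.91 × 2.10 × 35 = 66.89 mm
Seasonal total = 364.94 mm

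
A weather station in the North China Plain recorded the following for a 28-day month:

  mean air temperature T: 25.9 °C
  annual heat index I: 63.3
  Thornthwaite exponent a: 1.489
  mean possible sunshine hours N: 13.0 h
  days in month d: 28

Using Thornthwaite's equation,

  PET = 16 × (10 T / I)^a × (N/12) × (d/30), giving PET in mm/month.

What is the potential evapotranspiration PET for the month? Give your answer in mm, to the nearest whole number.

132 mm

10T/I = 10 × 25.9 / 63.3 = 4.0916
(10T/I)^a = 4.0916^1.489 = 8.1491
Uncorrected PET = 16 × 8.1491 = 130.386 mm
Correction = (N/12)(d/30) = (13.0/12)(28/30) = 1.0111
PET = 130.386 × 1.0111 = 131.833 mm/month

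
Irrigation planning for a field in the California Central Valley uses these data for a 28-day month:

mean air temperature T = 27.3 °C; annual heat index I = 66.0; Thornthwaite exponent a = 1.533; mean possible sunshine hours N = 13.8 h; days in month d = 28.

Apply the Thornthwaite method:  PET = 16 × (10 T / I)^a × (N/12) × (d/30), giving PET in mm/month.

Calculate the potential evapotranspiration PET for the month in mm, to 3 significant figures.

151 mm

10T/I = 10 × 27.3 / 66.0 = 4.1364
(10T/I)^a = 4.1364^1.533 = 8.8162
Uncorrected PET = 16 × 8.8162 = 141.059 mm
Correction = (N/12)(d/30) = (13.8/12)(28/30) = 1.0733
PET = 141.059 × 1.0733 = 151.399 mm/month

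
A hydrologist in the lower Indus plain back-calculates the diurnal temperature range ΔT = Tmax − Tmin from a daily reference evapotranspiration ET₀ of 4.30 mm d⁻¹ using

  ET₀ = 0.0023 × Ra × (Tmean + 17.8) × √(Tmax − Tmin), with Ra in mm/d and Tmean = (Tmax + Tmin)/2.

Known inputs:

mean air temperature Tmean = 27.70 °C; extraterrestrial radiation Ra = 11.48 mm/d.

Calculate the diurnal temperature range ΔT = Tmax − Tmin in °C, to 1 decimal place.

12.8 °C

√ΔT = ET₀ / [0.0023 × Ra × (Tmean+17.8)] = 4.30 / (0.0023 × 11.48 × 45.50) = 3.5792
ΔT = 3.5792² = 12.811 °C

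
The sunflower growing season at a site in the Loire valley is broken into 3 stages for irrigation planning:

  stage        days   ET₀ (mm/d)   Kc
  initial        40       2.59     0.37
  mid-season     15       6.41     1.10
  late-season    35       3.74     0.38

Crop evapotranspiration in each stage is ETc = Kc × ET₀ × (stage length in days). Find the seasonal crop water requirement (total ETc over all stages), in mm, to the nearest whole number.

194 mm

initial: 0.37 × 2.59 × 40 = 38.33 mm
mid-season: 1.10 × 6.41 × 15 = 105.77 mm
late-season: 0.38 × 3.74 × 35 = 49.74 mm
Seasonal total = 193.84 mm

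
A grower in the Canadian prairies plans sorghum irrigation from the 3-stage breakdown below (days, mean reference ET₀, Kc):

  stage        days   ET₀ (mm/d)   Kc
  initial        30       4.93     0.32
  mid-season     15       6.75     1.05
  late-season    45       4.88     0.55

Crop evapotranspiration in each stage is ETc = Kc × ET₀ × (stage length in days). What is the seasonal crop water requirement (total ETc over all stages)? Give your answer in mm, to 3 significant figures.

initial: 0.32 × 4.93 × 30 = 47.33 mm
mid-season: 1.05 × 6.75 × 15 = 106.31 mm
late-season: 0.55 × 4.88 × 45 = 120.78 mm
Seasonal total = 274.42 mm

274 mm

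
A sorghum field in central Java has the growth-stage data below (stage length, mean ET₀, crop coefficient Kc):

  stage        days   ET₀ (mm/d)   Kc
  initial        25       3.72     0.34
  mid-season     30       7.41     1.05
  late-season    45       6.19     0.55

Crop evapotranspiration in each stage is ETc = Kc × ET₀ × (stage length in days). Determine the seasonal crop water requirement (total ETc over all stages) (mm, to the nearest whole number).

initial: 0.34 × 3.72 × 25 = 31.62 mm
mid-season: 1.05 × 7.41 × 30 = 233.42 mm
late-season: 0.55 × 6.19 × 45 = 153.20 mm
Seasonal total = 418.24 mm

418 mm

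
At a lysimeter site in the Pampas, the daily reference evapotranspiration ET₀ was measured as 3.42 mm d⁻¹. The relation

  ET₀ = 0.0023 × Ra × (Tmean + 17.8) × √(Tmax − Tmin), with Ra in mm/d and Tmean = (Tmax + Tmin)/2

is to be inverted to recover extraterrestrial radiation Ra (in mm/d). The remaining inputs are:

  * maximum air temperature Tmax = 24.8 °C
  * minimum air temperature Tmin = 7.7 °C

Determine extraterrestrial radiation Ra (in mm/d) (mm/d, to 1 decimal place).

Tmean = 16.25 °C; √ΔT = 4.1352
Ra = ET₀ / [0.0023 × (Tmean+17.8) × √ΔT] = 3.42 / (0.0023 × 34.05 × 4.1352) = 10.561 mm/d

10.6 mm/d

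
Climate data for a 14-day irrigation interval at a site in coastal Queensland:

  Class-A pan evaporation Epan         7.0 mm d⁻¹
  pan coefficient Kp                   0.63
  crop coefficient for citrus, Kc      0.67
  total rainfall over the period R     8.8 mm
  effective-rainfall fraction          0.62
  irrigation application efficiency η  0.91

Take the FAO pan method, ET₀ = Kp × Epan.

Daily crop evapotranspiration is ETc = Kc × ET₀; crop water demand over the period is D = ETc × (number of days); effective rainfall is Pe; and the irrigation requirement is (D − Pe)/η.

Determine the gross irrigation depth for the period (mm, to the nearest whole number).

39 mm

ET₀ = 0.63 × 7.0 = 4.4100 mm/d
ETc = Kc × ET₀ = 0.67 × 4.4100 = 2.9547 mm/d
Crop demand D = ETc × 14 d = 2.9547 × 14 = 41.366 mm
Pe = 0.62 × 8.8 = 5.456 mm
D − Pe = 41.366 − 5.456 = 35.910 mm
Gross irrigation = 35.910 / 0.91 = 39.462 mm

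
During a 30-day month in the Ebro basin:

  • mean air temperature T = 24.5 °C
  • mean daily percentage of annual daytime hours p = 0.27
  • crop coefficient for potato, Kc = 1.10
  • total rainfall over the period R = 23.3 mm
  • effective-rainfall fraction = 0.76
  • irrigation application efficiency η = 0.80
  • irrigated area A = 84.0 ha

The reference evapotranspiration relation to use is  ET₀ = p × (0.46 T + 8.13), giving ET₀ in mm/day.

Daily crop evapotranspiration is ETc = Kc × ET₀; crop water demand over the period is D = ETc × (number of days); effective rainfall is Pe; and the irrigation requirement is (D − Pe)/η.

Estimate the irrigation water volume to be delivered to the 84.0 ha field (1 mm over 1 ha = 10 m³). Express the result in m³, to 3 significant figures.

163000 m³

ET₀ = 0.27 × (0.46 × 24.5 + 8.13) = 0.27 × 19.400 = 5.2380 mm/d
ETc = Kc × ET₀ = 1.10 × 5.2380 = 5.7618 mm/d
Crop demand D = ETc × 30 d = 5.7618 × 30 = 172.854 mm
Pe = 0.76 × 23.3 = 17.708 mm
D − Pe = 172.854 − 17.708 = 155.146 mm
Gross irrigation = 155.146 / 0.80 = 193.933 mm
Volume = 193.933 mm × 84.0 ha × 10 = 162903.7 m³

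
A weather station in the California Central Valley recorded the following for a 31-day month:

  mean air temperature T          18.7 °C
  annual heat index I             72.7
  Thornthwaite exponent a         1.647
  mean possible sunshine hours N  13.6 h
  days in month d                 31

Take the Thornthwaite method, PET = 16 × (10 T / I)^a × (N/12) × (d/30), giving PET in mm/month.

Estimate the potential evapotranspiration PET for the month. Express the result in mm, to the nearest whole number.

89 mm

10T/I = 10 × 18.7 / 72.7 = 2.5722
(10T/I)^a = 2.5722^1.647 = 4.7399
Uncorrected PET = 16 × 4.7399 = 75.838 mm
Correction = (N/12)(d/30) = (13.6/12)(31/30) = 1.1711
PET = 75.838 × 1.1711 = 88.814 mm/month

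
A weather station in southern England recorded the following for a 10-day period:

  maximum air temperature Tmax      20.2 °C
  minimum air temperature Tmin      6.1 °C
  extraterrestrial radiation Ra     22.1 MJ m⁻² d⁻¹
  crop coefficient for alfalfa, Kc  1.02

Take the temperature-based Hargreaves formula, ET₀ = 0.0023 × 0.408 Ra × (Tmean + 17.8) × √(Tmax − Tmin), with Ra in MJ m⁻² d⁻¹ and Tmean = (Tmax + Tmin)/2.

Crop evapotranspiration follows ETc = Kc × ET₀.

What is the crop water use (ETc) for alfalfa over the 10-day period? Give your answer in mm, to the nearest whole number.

25 mm

Tmean = (20.2 + 6.1)/2 = 13.15 °C
0.408 Ra = 0.408 × 22.1 = 9.0168 mm/d equivalent
ET₀ = 0.0023 × 9.0168 × (13.15 + 17.8) × √14.1 = 0.0023 × 9.0168 × 30.95 × 3.7550 = 2.4102 mm/d
ETc = Kc × ET₀ = 1.02 × 2.4102 = 2.4584 mm/d
Over 10 days: 2.4584 × 10 = 24.584 mm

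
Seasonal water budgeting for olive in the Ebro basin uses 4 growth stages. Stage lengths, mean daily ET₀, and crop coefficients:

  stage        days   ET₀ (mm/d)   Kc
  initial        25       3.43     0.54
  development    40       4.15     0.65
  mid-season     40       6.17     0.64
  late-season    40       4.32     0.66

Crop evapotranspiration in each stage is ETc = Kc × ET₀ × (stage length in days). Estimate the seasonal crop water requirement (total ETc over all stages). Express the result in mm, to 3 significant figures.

426 mm

initial: 0.54 × 3.43 × 25 = 46.31 mm
development: 0.65 × 4.15 × 40 = 107.90 mm
mid-season: 0.64 × 6.17 × 40 = 157.95 mm
late-season: 0.66 × 4.32 × 40 = 114.05 mm
Seasonal total = 426.21 mm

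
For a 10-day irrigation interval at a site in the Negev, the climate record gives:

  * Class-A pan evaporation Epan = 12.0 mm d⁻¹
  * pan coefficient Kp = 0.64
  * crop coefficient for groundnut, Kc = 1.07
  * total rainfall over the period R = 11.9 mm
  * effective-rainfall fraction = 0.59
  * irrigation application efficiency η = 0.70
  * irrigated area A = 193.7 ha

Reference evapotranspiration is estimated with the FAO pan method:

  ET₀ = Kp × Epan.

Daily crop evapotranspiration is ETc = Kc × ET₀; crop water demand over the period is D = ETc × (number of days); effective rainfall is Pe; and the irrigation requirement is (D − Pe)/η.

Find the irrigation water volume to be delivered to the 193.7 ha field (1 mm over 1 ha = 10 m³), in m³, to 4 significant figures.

208000 m³

ET₀ = 0.64 × 12.0 = 7.6800 mm/d
ETc = Kc × ET₀ = 1.07 × 7.6800 = 8.2176 mm/d
Crop demand D = ETc × 10 d = 8.2176 × 10 = 82.176 mm
Pe = 0.59 × 11.9 = 7.021 mm
D − Pe = 82.176 − 7.021 = 75.155 mm
Gross irrigation = 75.155 / 0.70 = 107.364 mm
Volume = 107.364 mm × 193.7 ha × 10 = 207964.1 m³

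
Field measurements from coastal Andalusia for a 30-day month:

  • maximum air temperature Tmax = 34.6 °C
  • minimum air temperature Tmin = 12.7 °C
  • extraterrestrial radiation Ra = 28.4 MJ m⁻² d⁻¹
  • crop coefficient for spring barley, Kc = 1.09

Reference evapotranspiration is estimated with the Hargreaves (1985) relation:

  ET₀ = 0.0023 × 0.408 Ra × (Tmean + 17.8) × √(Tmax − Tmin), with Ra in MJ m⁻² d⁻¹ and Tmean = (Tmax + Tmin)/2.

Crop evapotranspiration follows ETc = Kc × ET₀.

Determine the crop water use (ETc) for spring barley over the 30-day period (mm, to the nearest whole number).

Tmean = (34.6 + 12.7)/2 = 23.65 °C
0.408 Ra = 0.408 × 28.4 = 11.5872 mm/d equivalent
ET₀ = 0.0023 × 11.5872 × (23.65 + 17.8) × √21.9 = 0.0023 × 11.5872 × 41.45 × 4.6797 = 5.1695 mm/d
ETc = Kc × ET₀ = 1.09 × 5.1695 = 5.6348 mm/d
Over 30 days: 5.6348 × 30 = 169.044 mm

169 mm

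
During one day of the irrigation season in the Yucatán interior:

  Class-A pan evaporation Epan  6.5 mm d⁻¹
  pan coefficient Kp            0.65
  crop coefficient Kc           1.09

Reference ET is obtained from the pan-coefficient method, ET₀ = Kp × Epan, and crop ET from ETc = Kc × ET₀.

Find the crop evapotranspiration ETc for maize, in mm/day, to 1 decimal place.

4.6 mm/day

ET₀ = 0.65 × 6.5 = 4.2250 mm/d
ETc = Kc × ET₀ = 1.09 × 4.2250 = 4.6053 mm/d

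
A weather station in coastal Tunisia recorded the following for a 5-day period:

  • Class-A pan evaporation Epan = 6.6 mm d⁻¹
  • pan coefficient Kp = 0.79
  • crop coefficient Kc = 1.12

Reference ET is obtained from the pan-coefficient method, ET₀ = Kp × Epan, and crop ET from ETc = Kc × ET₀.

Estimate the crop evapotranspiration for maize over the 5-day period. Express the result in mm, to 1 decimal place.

29.2 mm

ET₀ = 0.79 × 6.6 = 5.2140 mm/d
ETc = Kc × ET₀ = 1.12 × 5.2140 = 5.8397 mm/d
Over 5 days: 5.8397 × 5 = 29.199 mm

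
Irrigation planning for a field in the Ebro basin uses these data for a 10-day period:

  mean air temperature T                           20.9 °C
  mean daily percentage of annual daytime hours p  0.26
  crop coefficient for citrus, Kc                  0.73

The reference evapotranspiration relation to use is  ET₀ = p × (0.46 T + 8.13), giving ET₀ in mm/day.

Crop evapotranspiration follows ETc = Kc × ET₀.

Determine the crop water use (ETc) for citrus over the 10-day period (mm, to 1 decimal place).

ET₀ = 0.26 × (0.46 × 20.9 + 8.13) = 0.26 × 17.744 = 4.6134 mm/d
ETc = Kc × ET₀ = 0.73 × 4.6134 = 3.3678 mm/d
Over 10 days: 3.3678 × 10 = 33.678 mm

33.7 mm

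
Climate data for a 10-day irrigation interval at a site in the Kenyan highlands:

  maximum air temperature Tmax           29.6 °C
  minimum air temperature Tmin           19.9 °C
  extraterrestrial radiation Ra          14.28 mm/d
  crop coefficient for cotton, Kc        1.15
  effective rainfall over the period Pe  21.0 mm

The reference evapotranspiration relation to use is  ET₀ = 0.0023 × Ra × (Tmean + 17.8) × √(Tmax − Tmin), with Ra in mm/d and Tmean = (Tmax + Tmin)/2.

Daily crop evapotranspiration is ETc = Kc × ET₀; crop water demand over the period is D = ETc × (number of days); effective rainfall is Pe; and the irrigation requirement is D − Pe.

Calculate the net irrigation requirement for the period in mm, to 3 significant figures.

Tmean = (29.6 + 19.9)/2 = 24.75 °C
ET₀ = 0.0023 × 14.28 × (24.75 + 17.8) × √9.7 = 0.0023 × 14.28 × 42.55 × 3.1145 = 4.3526 mm/d
ETc = Kc × ET₀ = 1.15 × 4.3526 = 5.0055 mm/d
Crop demand D = ETc × 10 d = 5.0055 × 10 = 50.055 mm
D − Pe = 50.055 − 21.0 = 29.055 mm

29.1 mm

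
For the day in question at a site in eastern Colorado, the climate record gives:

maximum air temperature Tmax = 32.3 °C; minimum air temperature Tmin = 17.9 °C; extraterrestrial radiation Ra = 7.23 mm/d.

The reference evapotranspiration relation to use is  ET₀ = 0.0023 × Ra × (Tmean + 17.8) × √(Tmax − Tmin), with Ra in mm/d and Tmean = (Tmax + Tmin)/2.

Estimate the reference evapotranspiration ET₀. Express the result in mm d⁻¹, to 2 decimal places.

Tmean = (32.3 + 17.9)/2 = 25.10 °C
ET₀ = 0.0023 × 7.23 × (25.10 + 17.8) × √14.4 = 0.0023 × 7.23 × 42.90 × 3.7947 = 2.7071 mm/d

2.71 mm d⁻¹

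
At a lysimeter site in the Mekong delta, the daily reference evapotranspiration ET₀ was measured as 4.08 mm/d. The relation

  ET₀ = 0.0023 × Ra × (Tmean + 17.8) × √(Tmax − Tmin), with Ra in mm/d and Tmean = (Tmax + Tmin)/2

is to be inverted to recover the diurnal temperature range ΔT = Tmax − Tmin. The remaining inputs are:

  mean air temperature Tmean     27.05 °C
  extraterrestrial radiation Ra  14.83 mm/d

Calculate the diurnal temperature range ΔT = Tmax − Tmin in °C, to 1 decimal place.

√ΔT = ET₀ / [0.0023 × Ra × (Tmean+17.8)] = 4.08 / (0.0023 × 14.83 × 44.85) = 2.6670
ΔT = 2.6670² = 7.113 °C

7.1 °C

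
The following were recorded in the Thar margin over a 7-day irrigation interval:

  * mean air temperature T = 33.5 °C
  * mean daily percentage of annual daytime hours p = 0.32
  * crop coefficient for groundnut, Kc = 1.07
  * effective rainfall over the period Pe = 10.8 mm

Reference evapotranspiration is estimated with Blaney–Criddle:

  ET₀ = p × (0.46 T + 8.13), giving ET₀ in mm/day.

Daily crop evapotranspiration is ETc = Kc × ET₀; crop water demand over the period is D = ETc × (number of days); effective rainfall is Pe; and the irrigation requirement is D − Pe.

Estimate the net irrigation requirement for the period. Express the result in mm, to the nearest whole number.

ET₀ = 0.32 × (0.46 × 33.5 + 8.13) = 0.32 × 23.540 = 7.5328 mm/d
ETc = Kc × ET₀ = 1.07 × 7.5328 = 8.0601 mm/d
Crop demand D = ETc × 7 d = 8.0601 × 7 = 56.421 mm
D − Pe = 56.421 − 10.8 = 45.621 mm

46 mm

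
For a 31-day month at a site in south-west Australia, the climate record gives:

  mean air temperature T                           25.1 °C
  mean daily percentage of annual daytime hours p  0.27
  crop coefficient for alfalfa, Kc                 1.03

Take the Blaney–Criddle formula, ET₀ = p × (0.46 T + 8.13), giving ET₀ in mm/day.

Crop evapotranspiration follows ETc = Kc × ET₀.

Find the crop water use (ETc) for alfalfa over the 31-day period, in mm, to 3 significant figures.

ET₀ = 0.27 × (0.46 × 25.1 + 8.13) = 0.27 × 19.676 = 5.3125 mm/d
ETc = Kc × ET₀ = 1.03 × 5.3125 = 5.4719 mm/d
Over 31 days: 5.4719 × 31 = 169.629 mm

170 mm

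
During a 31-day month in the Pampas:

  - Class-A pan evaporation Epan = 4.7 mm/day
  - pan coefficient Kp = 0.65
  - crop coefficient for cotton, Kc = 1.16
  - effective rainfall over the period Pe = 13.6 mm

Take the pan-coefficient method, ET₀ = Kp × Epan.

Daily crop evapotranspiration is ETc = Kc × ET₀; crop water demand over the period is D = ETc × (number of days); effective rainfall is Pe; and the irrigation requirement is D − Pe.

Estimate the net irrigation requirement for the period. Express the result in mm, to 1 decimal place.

96.3 mm

ET₀ = 0.65 × 4.7 = 3.0550 mm/d
ETc = Kc × ET₀ = 1.16 × 3.0550 = 3.5438 mm/d
Crop demand D = ETc × 31 d = 3.5438 × 31 = 109.858 mm
D − Pe = 109.858 − 13.6 = 96.258 mm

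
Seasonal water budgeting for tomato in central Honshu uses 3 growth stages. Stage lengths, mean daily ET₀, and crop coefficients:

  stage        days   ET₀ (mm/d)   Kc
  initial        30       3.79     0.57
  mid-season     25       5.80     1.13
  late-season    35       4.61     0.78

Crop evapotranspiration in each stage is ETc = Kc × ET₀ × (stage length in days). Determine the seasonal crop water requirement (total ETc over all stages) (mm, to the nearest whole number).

initial: 0.57 × 3.79 × 30 = 64.81 mm
mid-season: 1.13 × 5.80 × 25 = 163.85 mm
late-season: 0.78 × 4.61 × 35 = 125.85 mm
Seasonal total = 354.51 mm

355 mm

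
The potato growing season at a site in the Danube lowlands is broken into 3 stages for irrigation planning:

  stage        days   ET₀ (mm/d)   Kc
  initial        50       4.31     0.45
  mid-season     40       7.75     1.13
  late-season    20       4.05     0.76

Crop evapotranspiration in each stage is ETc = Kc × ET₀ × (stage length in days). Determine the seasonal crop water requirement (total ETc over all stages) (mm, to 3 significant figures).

initial: 0.45 × 4.31 × 50 = 96.98 mm
mid-season: 1.13 × 7.75 × 40 = 350.30 mm
late-season: 0.76 × 4.05 × 20 = 61.56 mm
Seasonal total = 508.84 mm

509 mm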